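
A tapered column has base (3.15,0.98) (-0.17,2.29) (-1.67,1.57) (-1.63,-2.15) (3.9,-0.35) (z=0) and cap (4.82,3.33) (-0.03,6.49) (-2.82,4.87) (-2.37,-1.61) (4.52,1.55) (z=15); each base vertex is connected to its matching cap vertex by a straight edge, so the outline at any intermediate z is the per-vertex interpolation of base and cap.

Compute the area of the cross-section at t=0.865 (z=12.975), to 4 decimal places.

Area at t=0.865: 34.7041

Cross-section at t=0.865: each vertex is (1-t)·p0[i] + t·p1[i].
  v1: (1-0.865)·(3.15,0.98) + 0.865·(4.82,3.33) = (4.5945,3.0128)
  v2: (1-0.865)·(-0.17,2.29) + 0.865·(-0.03,6.49) = (-0.0489,5.9230)
  v3: (1-0.865)·(-1.67,1.57) + 0.865·(-2.82,4.87) = (-2.6647,4.4245)
  v4: (1-0.865)·(-1.63,-2.15) + 0.865·(-2.37,-1.61) = (-2.2701,-1.6829)
  v5: (1-0.865)·(3.9,-0.35) + 0.865·(4.52,1.55) = (4.4363,1.2935)
Shoelace sum Σ(x_i·y_{i+1} − x_{i+1}·y_i):
  i=1: 4.5945·5.9230 − -0.0489·3.0128 = +27.3608 (running +27.3608)
  i=2: -0.0489·4.4245 − -2.6647·5.9230 = +15.5670 (running +42.9278)
  i=3: -2.6647·-1.6829 − -2.2701·4.4245 = +14.5286 (running +57.4564)
  i=4: -2.2701·1.2935 − 4.4363·-1.6829 = +4.5295 (running +61.9858)
  i=5: 4.4363·3.0128 − 4.5945·1.2935 = +7.4224 (running +69.4083)
Area = |Σ|/2 = |69.4083|/2 = 34.7041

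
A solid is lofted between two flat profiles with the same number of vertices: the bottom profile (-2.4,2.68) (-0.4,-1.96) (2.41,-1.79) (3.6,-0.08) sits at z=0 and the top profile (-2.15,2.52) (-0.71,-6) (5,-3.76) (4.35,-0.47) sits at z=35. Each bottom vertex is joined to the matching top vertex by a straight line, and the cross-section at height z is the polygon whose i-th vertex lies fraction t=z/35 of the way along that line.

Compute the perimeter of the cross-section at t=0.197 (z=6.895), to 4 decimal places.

Cross-section at t=0.197: each vertex is (1-t)·p0[i] + t·p1[i].
  v1: (1-0.197)·(-2.4,2.68) + 0.197·(-2.15,2.52) = (-2.3507,2.6485)
  v2: (1-0.197)·(-0.4,-1.96) + 0.197·(-0.71,-6) = (-0.4611,-2.7559)
  v3: (1-0.197)·(2.41,-1.79) + 0.197·(5,-3.76) = (2.9202,-2.1781)
  v4: (1-0.197)·(3.6,-0.08) + 0.197·(4.35,-0.47) = (3.7477,-0.1568)
Perimeter = Σ |v_{i+1} − v_i|:
  edge 1→2: √(1.8897² + -5.4044²) = 5.7252 (running 5.7252)
  edge 2→3: √(3.3813² + 0.5778²) = 3.4303 (running 9.1555)
  edge 3→4: √(0.8275² + 2.0213²) = 2.1841 (running 11.3396)
  edge 4→1: √(-6.0985² + 2.8053²) = 6.7128 (running 18.0524)
Perimeter = 18.0524

Perimeter at t=0.197: 18.0524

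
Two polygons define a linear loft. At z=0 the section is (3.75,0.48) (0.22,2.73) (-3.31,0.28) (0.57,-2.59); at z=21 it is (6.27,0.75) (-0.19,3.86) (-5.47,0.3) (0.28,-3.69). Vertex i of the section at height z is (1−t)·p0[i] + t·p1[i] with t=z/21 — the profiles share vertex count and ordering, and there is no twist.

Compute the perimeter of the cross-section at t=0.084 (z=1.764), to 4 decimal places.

Cross-section at t=0.084: each vertex is (1-t)·p0[i] + t·p1[i].
  v1: (1-0.084)·(3.75,0.48) + 0.084·(6.27,0.75) = (3.9617,0.5027)
  v2: (1-0.084)·(0.22,2.73) + 0.084·(-0.19,3.86) = (0.1856,2.8249)
  v3: (1-0.084)·(-3.31,0.28) + 0.084·(-5.47,0.3) = (-3.4914,0.2817)
  v4: (1-0.084)·(0.57,-2.59) + 0.084·(0.28,-3.69) = (0.5456,-2.6824)
Perimeter = Σ |v_{i+1} − v_i|:
  edge 1→2: √(-3.7761² + 2.3222²) = 4.4330 (running 4.4330)
  edge 2→3: √(-3.6770² + -2.5432²) = 4.4708 (running 8.9039)
  edge 3→4: √(4.0371² + -2.9641²) = 5.0084 (running 13.9123)
  edge 4→1: √(3.4160² + 3.1851²) = 4.6706 (running 18.5828)
Perimeter = 18.5828

Perimeter at t=0.084: 18.5828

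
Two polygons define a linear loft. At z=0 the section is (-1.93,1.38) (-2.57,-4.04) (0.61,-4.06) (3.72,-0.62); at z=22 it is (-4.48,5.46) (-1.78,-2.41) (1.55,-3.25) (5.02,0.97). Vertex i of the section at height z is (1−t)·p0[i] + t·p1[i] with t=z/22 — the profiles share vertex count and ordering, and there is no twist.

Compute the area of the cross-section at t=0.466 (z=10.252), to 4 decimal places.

Cross-section at t=0.466: each vertex is (1-t)·p0[i] + t·p1[i].
  v1: (1-0.466)·(-1.93,1.38) + 0.466·(-4.48,5.46) = (-3.1183,3.2813)
  v2: (1-0.466)·(-2.57,-4.04) + 0.466·(-1.78,-2.41) = (-2.2019,-3.2804)
  v3: (1-0.466)·(0.61,-4.06) + 0.466·(1.55,-3.25) = (1.0480,-3.6825)
  v4: (1-0.466)·(3.72,-0.62) + 0.466·(5.02,0.97) = (4.3258,0.1209)
Shoelace sum Σ(x_i·y_{i+1} − x_{i+1}·y_i):
  i=1: -3.1183·-3.2804 − -2.2019·3.2813 = +17.4543 (running +17.4543)
  i=2: -2.2019·-3.6825 − 1.0480·-3.2804 = +11.5464 (running +29.0007)
  i=3: 1.0480·0.1209 − 4.3258·-3.6825 = +16.0567 (running +45.0574)
  i=4: 4.3258·3.2813 − -3.1183·0.1209 = +14.5713 (running +59.6287)
Area = |Σ|/2 = |59.6287|/2 = 29.8143

Area at t=0.466: 29.8143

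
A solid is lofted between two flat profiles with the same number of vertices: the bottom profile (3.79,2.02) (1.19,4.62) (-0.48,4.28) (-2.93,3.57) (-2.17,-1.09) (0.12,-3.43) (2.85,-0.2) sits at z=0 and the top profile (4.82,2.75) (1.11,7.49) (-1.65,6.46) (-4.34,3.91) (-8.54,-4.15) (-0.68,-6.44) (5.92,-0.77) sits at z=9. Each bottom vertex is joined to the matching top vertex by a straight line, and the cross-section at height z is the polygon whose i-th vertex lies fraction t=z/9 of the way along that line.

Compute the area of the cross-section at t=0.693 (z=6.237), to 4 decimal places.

Cross-section at t=0.693: each vertex is (1-t)·p0[i] + t·p1[i].
  v1: (1-0.693)·(3.79,2.02) + 0.693·(4.82,2.75) = (4.5038,2.5259)
  v2: (1-0.693)·(1.19,4.62) + 0.693·(1.11,7.49) = (1.1346,6.6089)
  v3: (1-0.693)·(-0.48,4.28) + 0.693·(-1.65,6.46) = (-1.2908,5.7907)
  v4: (1-0.693)·(-2.93,3.57) + 0.693·(-4.34,3.91) = (-3.9071,3.8056)
  v5: (1-0.693)·(-2.17,-1.09) + 0.693·(-8.54,-4.15) = (-6.5844,-3.2106)
  v6: (1-0.693)·(0.12,-3.43) + 0.693·(-0.68,-6.44) = (-0.4344,-5.5159)
  v7: (1-0.693)·(2.85,-0.2) + 0.693·(5.92,-0.77) = (4.9775,-0.5950)
Shoelace sum Σ(x_i·y_{i+1} − x_{i+1}·y_i):
  i=1: 4.5038·6.6089 − 1.1346·2.5259 = +26.8994 (running +26.8994)
  i=2: 1.1346·5.7907 − -1.2908·6.6089 = +15.1008 (running +42.0002)
  i=3: -1.2908·3.8056 − -3.9071·5.7907 = +17.7128 (running +59.7130)
  i=4: -3.9071·-3.2106 − -6.5844·3.8056 = +37.6019 (running +97.3149)
  i=5: -6.5844·-5.5159 − -0.4344·-3.2106 = +34.9245 (running +132.2394)
  i=6: -0.4344·-0.5950 − 4.9775·-5.5159 = +27.7141 (running +159.9535)
  i=7: 4.9775·2.5259 − 4.5038·-0.5950 = +15.2524 (running +175.2059)
Area = |Σ|/2 = |175.2059|/2 = 87.6029

Area at t=0.693: 87.6029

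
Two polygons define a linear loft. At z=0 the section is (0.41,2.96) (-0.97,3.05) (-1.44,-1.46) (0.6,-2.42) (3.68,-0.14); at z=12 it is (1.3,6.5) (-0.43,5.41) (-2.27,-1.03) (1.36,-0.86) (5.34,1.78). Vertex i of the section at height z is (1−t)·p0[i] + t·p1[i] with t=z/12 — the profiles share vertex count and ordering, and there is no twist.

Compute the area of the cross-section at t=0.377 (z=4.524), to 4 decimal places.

Area at t=0.377: 22.4764

Cross-section at t=0.377: each vertex is (1-t)·p0[i] + t·p1[i].
  v1: (1-0.377)·(0.41,2.96) + 0.377·(1.3,6.5) = (0.7455,4.2946)
  v2: (1-0.377)·(-0.97,3.05) + 0.377·(-0.43,5.41) = (-0.7664,3.9397)
  v3: (1-0.377)·(-1.44,-1.46) + 0.377·(-2.27,-1.03) = (-1.7529,-1.2979)
  v4: (1-0.377)·(0.6,-2.42) + 0.377·(1.36,-0.86) = (0.8865,-1.8319)
  v5: (1-0.377)·(3.68,-0.14) + 0.377·(5.34,1.78) = (4.3058,0.5838)
Shoelace sum Σ(x_i·y_{i+1} − x_{i+1}·y_i):
  i=1: 0.7455·3.9397 − -0.7664·4.2946 = +6.2286 (running +6.2286)
  i=2: -0.7664·-1.2979 − -1.7529·3.9397 = +7.9007 (running +14.1293)
  i=3: -1.7529·-1.8319 − 0.8865·-1.2979 = +4.3617 (running +18.4911)
  i=4: 0.8865·0.5838 − 4.3058·-1.8319 = +8.4053 (running +26.8964)
  i=5: 4.3058·4.2946 − 0.7455·0.5838 = +18.0564 (running +44.9528)
Area = |Σ|/2 = |44.9528|/2 = 22.4764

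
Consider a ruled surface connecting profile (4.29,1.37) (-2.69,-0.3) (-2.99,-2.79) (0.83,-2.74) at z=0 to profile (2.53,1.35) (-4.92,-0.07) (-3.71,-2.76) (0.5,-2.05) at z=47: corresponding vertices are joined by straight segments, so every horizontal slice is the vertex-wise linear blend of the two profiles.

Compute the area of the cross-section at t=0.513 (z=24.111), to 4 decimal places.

Cross-section at t=0.513: each vertex is (1-t)·p0[i] + t·p1[i].
  v1: (1-0.513)·(4.29,1.37) + 0.513·(2.53,1.35) = (3.3871,1.3597)
  v2: (1-0.513)·(-2.69,-0.3) + 0.513·(-4.92,-0.07) = (-3.8340,-0.1820)
  v3: (1-0.513)·(-2.99,-2.79) + 0.513·(-3.71,-2.76) = (-3.3594,-2.7746)
  v4: (1-0.513)·(0.83,-2.74) + 0.513·(0.5,-2.05) = (0.6607,-2.3860)
Shoelace sum Σ(x_i·y_{i+1} − x_{i+1}·y_i):
  i=1: 3.3871·-0.1820 − -3.8340·1.3597 = +4.5967 (running +4.5967)
  i=2: -3.8340·-2.7746 − -3.3594·-0.1820 = +10.0264 (running +14.6231)
  i=3: -3.3594·-2.3860 − 0.6607·-2.7746 = +9.8487 (running +24.4719)
  i=4: 0.6607·1.3597 − 3.3871·-2.3860 = +8.9802 (running +33.4520)
Area = |Σ|/2 = |33.4520|/2 = 16.7260

Area at t=0.513: 16.7260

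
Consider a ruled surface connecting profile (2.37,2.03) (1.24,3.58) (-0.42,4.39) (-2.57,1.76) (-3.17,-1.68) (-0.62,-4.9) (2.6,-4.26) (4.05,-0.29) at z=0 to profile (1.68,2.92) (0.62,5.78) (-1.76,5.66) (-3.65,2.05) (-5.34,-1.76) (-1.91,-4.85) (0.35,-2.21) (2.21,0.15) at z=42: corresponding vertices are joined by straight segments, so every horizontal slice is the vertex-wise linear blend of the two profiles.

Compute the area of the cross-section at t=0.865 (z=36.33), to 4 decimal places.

Area at t=0.865: 47.2356

Cross-section at t=0.865: each vertex is (1-t)·p0[i] + t·p1[i].
  v1: (1-0.865)·(2.37,2.03) + 0.865·(1.68,2.92) = (1.7731,2.7998)
  v2: (1-0.865)·(1.24,3.58) + 0.865·(0.62,5.78) = (0.7037,5.4830)
  v3: (1-0.865)·(-0.42,4.39) + 0.865·(-1.76,5.66) = (-1.5791,5.4886)
  v4: (1-0.865)·(-2.57,1.76) + 0.865·(-3.65,2.05) = (-3.5042,2.0108)
  v5: (1-0.865)·(-3.17,-1.68) + 0.865·(-5.34,-1.76) = (-5.0470,-1.7492)
  v6: (1-0.865)·(-0.62,-4.9) + 0.865·(-1.91,-4.85) = (-1.7359,-4.8567)
  v7: (1-0.865)·(2.6,-4.26) + 0.865·(0.35,-2.21) = (0.6538,-2.4867)
  v8: (1-0.865)·(4.05,-0.29) + 0.865·(2.21,0.15) = (2.4584,0.0906)
Shoelace sum Σ(x_i·y_{i+1} − x_{i+1}·y_i):
  i=1: 1.7731·5.4830 − 0.7037·2.7998 = +7.7519 (running +7.7519)
  i=2: 0.7037·5.4886 − -1.5791·5.4830 = +12.5205 (running +20.2724)
  i=3: -1.5791·2.0108 − -3.5042·5.4886 = +16.0576 (running +36.3301)
  i=4: -3.5042·-1.7492 − -5.0470·2.0108 = +16.2784 (running +52.6085)
  i=5: -5.0470·-4.8567 − -1.7359·-1.7492 = +21.4759 (running +74.0844)
  i=6: -1.7359·-2.4867 − 0.6538·-4.8567 = +7.4917 (running +81.5761)
  i=7: 0.6538·0.0906 − 2.4584·-2.4867 = +6.1727 (running +87.7488)
  i=8: 2.4584·2.7998 − 1.7731·0.0906 = +6.7225 (running +94.4713)
Area = |Σ|/2 = |94.4713|/2 = 47.2356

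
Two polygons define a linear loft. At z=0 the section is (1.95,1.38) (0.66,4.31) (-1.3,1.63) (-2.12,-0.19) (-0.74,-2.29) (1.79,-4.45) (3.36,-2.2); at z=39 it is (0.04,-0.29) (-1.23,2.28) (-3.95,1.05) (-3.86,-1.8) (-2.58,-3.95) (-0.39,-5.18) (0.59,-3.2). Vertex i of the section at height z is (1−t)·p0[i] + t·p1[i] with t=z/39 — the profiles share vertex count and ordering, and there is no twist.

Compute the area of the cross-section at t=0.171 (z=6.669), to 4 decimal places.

Area at t=0.171: 24.5504

Cross-section at t=0.171: each vertex is (1-t)·p0[i] + t·p1[i].
  v1: (1-0.171)·(1.95,1.38) + 0.171·(0.04,-0.29) = (1.6234,1.0944)
  v2: (1-0.171)·(0.66,4.31) + 0.171·(-1.23,2.28) = (0.3368,3.9629)
  v3: (1-0.171)·(-1.3,1.63) + 0.171·(-3.95,1.05) = (-1.7531,1.5308)
  v4: (1-0.171)·(-2.12,-0.19) + 0.171·(-3.86,-1.8) = (-2.4175,-0.4653)
  v5: (1-0.171)·(-0.74,-2.29) + 0.171·(-2.58,-3.95) = (-1.0546,-2.5739)
  v6: (1-0.171)·(1.79,-4.45) + 0.171·(-0.39,-5.18) = (1.4172,-4.5748)
  v7: (1-0.171)·(3.36,-2.2) + 0.171·(0.59,-3.2) = (2.8863,-2.3710)
Shoelace sum Σ(x_i·y_{i+1} − x_{i+1}·y_i):
  i=1: 1.6234·3.9629 − 0.3368·1.0944 = +6.0647 (running +6.0647)
  i=2: 0.3368·1.5308 − -1.7531·3.9629 = +7.4631 (running +13.5278)
  i=3: -1.7531·-0.4653 − -2.4175·1.5308 = +4.5166 (running +18.0443)
  i=4: -2.4175·-2.5739 − -1.0546·-0.4653 = +5.7317 (running +23.7760)
  i=5: -1.0546·-4.5748 − 1.4172·-2.5739 = +8.4725 (running +32.2485)
  i=6: 1.4172·-2.3710 − 2.8863·-4.5748 = +9.8442 (running +42.0928)
  i=7: 2.8863·1.0944 − 1.6234·-2.3710 = +7.0079 (running +49.1007)
Area = |Σ|/2 = |49.1007|/2 = 24.5504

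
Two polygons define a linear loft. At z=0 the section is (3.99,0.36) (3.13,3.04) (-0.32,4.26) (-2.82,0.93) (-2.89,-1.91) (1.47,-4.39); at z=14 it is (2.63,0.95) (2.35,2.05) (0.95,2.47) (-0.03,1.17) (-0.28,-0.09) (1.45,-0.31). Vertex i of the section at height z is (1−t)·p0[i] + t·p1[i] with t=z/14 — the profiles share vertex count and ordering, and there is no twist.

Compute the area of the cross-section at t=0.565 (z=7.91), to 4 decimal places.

Cross-section at t=0.565: each vertex is (1-t)·p0[i] + t·p1[i].
  v1: (1-0.565)·(3.99,0.36) + 0.565·(2.63,0.95) = (3.2216,0.6933)
  v2: (1-0.565)·(3.13,3.04) + 0.565·(2.35,2.05) = (2.6893,2.4806)
  v3: (1-0.565)·(-0.32,4.26) + 0.565·(0.95,2.47) = (0.3975,3.2487)
  v4: (1-0.565)·(-2.82,0.93) + 0.565·(-0.03,1.17) = (-1.2437,1.0656)
  v5: (1-0.565)·(-2.89,-1.91) + 0.565·(-0.28,-0.09) = (-1.4154,-0.8817)
  v6: (1-0.565)·(1.47,-4.39) + 0.565·(1.45,-0.31) = (1.4587,-2.0848)
Shoelace sum Σ(x_i·y_{i+1} − x_{i+1}·y_i):
  i=1: 3.2216·2.4806 − 2.6893·0.6933 = +6.1270 (running +6.1270)
  i=2: 2.6893·3.2487 − 0.3975·2.4806 = +7.7504 (running +13.8774)
  i=3: 0.3975·1.0656 − -1.2437·3.2487 = +4.4638 (running +18.3413)
  i=4: -1.2437·-0.8817 − -1.4154·1.0656 = +2.6047 (running +20.9460)
  i=5: -1.4154·-2.0848 − 1.4587·-0.8817 = +4.2369 (running +25.1828)
  i=6: 1.4587·0.6933 − 3.2216·-2.0848 = +7.7278 (running +32.9106)
Area = |Σ|/2 = |32.9106|/2 = 16.4553

Area at t=0.565: 16.4553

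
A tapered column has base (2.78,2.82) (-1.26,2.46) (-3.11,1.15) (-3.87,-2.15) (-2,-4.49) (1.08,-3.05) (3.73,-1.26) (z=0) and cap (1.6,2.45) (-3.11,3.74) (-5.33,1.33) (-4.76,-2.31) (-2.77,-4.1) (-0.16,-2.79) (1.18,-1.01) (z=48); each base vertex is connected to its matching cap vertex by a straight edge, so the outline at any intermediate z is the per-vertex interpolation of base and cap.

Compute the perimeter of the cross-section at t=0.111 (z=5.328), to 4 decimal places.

Perimeter at t=0.111: 23.3545

Cross-section at t=0.111: each vertex is (1-t)·p0[i] + t·p1[i].
  v1: (1-0.111)·(2.78,2.82) + 0.111·(1.6,2.45) = (2.6490,2.7789)
  v2: (1-0.111)·(-1.26,2.46) + 0.111·(-3.11,3.74) = (-1.4653,2.6021)
  v3: (1-0.111)·(-3.11,1.15) + 0.111·(-5.33,1.33) = (-3.3564,1.1700)
  v4: (1-0.111)·(-3.87,-2.15) + 0.111·(-4.76,-2.31) = (-3.9688,-2.1678)
  v5: (1-0.111)·(-2,-4.49) + 0.111·(-2.77,-4.1) = (-2.0855,-4.4467)
  v6: (1-0.111)·(1.08,-3.05) + 0.111·(-0.16,-2.79) = (0.9424,-3.0211)
  v7: (1-0.111)·(3.73,-1.26) + 0.111·(1.18,-1.01) = (3.4470,-1.2322)
Perimeter = Σ |v_{i+1} − v_i|:
  edge 1→2: √(-4.1144² + -0.1768²) = 4.1182 (running 4.1182)
  edge 2→3: √(-1.8911² + -1.4321²) = 2.3721 (running 6.4903)
  edge 3→4: √(-0.6124² + -3.3377²) = 3.3935 (running 9.8838)
  edge 4→5: √(1.8833² + -2.2790²) = 2.9564 (running 12.8402)
  edge 5→6: √(3.0278² + 1.4256²) = 3.3466 (running 16.1868)
  edge 6→7: √(2.5046² + 1.7889²) = 3.0778 (running 19.2647)
  edge 7→1: √(-0.7979² + 4.0112²) = 4.0898 (running 23.3545)
Perimeter = 23.3545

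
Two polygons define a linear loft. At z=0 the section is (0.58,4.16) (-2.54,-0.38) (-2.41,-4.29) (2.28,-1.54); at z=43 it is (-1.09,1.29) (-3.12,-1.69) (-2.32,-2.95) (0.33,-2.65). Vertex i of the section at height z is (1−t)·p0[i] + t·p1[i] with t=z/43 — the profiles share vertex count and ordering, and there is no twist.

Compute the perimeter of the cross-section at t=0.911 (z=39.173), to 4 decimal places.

Cross-section at t=0.911: each vertex is (1-t)·p0[i] + t·p1[i].
  v1: (1-0.911)·(0.58,4.16) + 0.911·(-1.09,1.29) = (-0.9414,1.5454)
  v2: (1-0.911)·(-2.54,-0.38) + 0.911·(-3.12,-1.69) = (-3.0684,-1.5734)
  v3: (1-0.911)·(-2.41,-4.29) + 0.911·(-2.32,-2.95) = (-2.3280,-3.0693)
  v4: (1-0.911)·(2.28,-1.54) + 0.911·(0.33,-2.65) = (0.5035,-2.5512)
Perimeter = Σ |v_{i+1} − v_i|:
  edge 1→2: √(-2.1270² + -3.1188²) = 3.7751 (running 3.7751)
  edge 2→3: √(0.7404² + -1.4958²) = 1.6690 (running 5.4441)
  edge 3→4: √(2.8316² + 0.5181²) = 2.8786 (running 8.3227)
  edge 4→1: √(-1.4449² + 4.0966²) = 4.3440 (running 12.6667)
Perimeter = 12.6667

Perimeter at t=0.911: 12.6667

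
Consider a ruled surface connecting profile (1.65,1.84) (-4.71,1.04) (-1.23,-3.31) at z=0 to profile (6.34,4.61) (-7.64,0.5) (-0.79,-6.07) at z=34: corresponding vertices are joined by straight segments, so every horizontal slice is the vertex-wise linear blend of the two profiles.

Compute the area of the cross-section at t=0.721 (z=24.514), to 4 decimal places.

Cross-section at t=0.721: each vertex is (1-t)·p0[i] + t·p1[i].
  v1: (1-0.721)·(1.65,1.84) + 0.721·(6.34,4.61) = (5.0315,3.8372)
  v2: (1-0.721)·(-4.71,1.04) + 0.721·(-7.64,0.5) = (-6.8225,0.6507)
  v3: (1-0.721)·(-1.23,-3.31) + 0.721·(-0.79,-6.07) = (-0.9128,-5.3000)
Shoelace sum Σ(x_i·y_{i+1} − x_{i+1}·y_i):
  i=1: 5.0315·0.6507 − -6.8225·3.8372 = +29.4530 (running +29.4530)
  i=2: -6.8225·-5.3000 − -0.9128·0.6507 = +36.7530 (running +66.2060)
  i=3: -0.9128·3.8372 − 5.0315·-5.3000 = +23.1643 (running +89.3703)
Area = |Σ|/2 = |89.3703|/2 = 44.6852

Area at t=0.721: 44.6852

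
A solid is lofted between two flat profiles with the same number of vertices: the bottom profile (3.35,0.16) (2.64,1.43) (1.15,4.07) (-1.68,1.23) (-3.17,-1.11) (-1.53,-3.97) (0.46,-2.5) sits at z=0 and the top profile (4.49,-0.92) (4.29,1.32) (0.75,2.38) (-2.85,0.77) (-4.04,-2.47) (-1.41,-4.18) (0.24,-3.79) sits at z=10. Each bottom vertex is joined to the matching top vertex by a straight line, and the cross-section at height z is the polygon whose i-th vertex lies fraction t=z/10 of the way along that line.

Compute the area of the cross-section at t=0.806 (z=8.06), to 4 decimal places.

Area at t=0.806: 34.5643

Cross-section at t=0.806: each vertex is (1-t)·p0[i] + t·p1[i].
  v1: (1-0.806)·(3.35,0.16) + 0.806·(4.49,-0.92) = (4.2688,-0.7105)
  v2: (1-0.806)·(2.64,1.43) + 0.806·(4.29,1.32) = (3.9699,1.3413)
  v3: (1-0.806)·(1.15,4.07) + 0.806·(0.75,2.38) = (0.8276,2.7079)
  v4: (1-0.806)·(-1.68,1.23) + 0.806·(-2.85,0.77) = (-2.6230,0.8592)
  v5: (1-0.806)·(-3.17,-1.11) + 0.806·(-4.04,-2.47) = (-3.8712,-2.2062)
  v6: (1-0.806)·(-1.53,-3.97) + 0.806·(-1.41,-4.18) = (-1.4333,-4.1393)
  v7: (1-0.806)·(0.46,-2.5) + 0.806·(0.24,-3.79) = (0.2827,-3.5397)
Shoelace sum Σ(x_i·y_{i+1} − x_{i+1}·y_i):
  i=1: 4.2688·1.3413 − 3.9699·-0.7105 = +8.5465 (running +8.5465)
  i=2: 3.9699·2.7079 − 0.8276·1.3413 = +9.6398 (running +18.1863)
  i=3: 0.8276·0.8592 − -2.6230·2.7079 = +7.8139 (running +26.0002)
  i=4: -2.6230·-2.2062 − -3.8712·0.8592 = +9.1131 (running +35.1133)
  i=5: -3.8712·-4.1393 − -1.4333·-2.2062 = +12.8619 (running +47.9753)
  i=6: -1.4333·-3.5397 − 0.2827·-4.1393 = +6.2435 (running +54.2188)
  i=7: 0.2827·-0.7105 − 4.2688·-3.5397 = +14.9097 (running +69.1285)
Area = |Σ|/2 = |69.1285|/2 = 34.5643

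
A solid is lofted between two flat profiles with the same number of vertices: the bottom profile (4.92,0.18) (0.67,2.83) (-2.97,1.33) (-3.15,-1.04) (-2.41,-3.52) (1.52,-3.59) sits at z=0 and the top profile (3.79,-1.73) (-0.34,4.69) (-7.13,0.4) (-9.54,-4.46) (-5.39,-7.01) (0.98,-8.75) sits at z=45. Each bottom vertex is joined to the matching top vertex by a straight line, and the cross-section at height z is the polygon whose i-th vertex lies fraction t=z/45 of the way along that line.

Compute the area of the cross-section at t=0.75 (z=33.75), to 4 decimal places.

Cross-section at t=0.75: each vertex is (1-t)·p0[i] + t·p1[i].
  v1: (1-0.75)·(4.92,0.18) + 0.75·(3.79,-1.73) = (4.0725,-1.2525)
  v2: (1-0.75)·(0.67,2.83) + 0.75·(-0.34,4.69) = (-0.0875,4.2250)
  v3: (1-0.75)·(-2.97,1.33) + 0.75·(-7.13,0.4) = (-6.0900,0.6325)
  v4: (1-0.75)·(-3.15,-1.04) + 0.75·(-9.54,-4.46) = (-7.9425,-3.6050)
  v5: (1-0.75)·(-2.41,-3.52) + 0.75·(-5.39,-7.01) = (-4.6450,-6.1375)
  v6: (1-0.75)·(1.52,-3.59) + 0.75·(0.98,-8.75) = (1.1150,-7.4600)
Shoelace sum Σ(x_i·y_{i+1} − x_{i+1}·y_i):
  i=1: 4.0725·4.2250 − -0.0875·-1.2525 = +17.0967 (running +17.0967)
  i=2: -0.0875·0.6325 − -6.0900·4.2250 = +25.6749 (running +42.7716)
  i=3: -6.0900·-3.6050 − -7.9425·0.6325 = +26.9781 (running +69.7497)
  i=4: -7.9425·-6.1375 − -4.6450·-3.6050 = +32.0019 (running +101.7516)
  i=5: -4.6450·-7.4600 − 1.1150·-6.1375 = +41.4950 (running +143.2466)
  i=6: 1.1150·-1.2525 − 4.0725·-7.4600 = +28.9843 (running +172.2309)
Area = |Σ|/2 = |172.2309|/2 = 86.1154

Area at t=0.75: 86.1154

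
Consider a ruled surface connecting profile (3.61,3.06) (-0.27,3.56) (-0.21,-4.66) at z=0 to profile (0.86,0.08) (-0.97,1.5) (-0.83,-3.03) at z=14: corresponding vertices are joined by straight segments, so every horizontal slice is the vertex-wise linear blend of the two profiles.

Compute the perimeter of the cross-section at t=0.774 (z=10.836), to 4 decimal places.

Perimeter at t=0.774: 12.6446

Cross-section at t=0.774: each vertex is (1-t)·p0[i] + t·p1[i].
  v1: (1-0.774)·(3.61,3.06) + 0.774·(0.86,0.08) = (1.4815,0.7535)
  v2: (1-0.774)·(-0.27,3.56) + 0.774·(-0.97,1.5) = (-0.8118,1.9656)
  v3: (1-0.774)·(-0.21,-4.66) + 0.774·(-0.83,-3.03) = (-0.6899,-3.3984)
Perimeter = Σ |v_{i+1} − v_i|:
  edge 1→2: √(-2.2933² + 1.2121²) = 2.5939 (running 2.5939)
  edge 2→3: √(0.1219² + -5.3639²) = 5.3653 (running 7.9592)
  edge 3→1: √(2.1714² + 4.1519²) = 4.6854 (running 12.6446)
Perimeter = 12.6446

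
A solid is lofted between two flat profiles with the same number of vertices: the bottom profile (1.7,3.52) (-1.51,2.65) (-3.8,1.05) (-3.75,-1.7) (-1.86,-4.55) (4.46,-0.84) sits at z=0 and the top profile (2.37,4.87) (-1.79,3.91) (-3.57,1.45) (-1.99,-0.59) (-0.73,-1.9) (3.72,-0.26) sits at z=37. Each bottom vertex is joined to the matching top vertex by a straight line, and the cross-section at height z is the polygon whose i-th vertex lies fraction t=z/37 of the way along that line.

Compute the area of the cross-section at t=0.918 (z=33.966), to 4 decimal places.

Area at t=0.918: 32.3854

Cross-section at t=0.918: each vertex is (1-t)·p0[i] + t·p1[i].
  v1: (1-0.918)·(1.7,3.52) + 0.918·(2.37,4.87) = (2.3151,4.7593)
  v2: (1-0.918)·(-1.51,2.65) + 0.918·(-1.79,3.91) = (-1.7670,3.8067)
  v3: (1-0.918)·(-3.8,1.05) + 0.918·(-3.57,1.45) = (-3.5889,1.4172)
  v4: (1-0.918)·(-3.75,-1.7) + 0.918·(-1.99,-0.59) = (-2.1343,-0.6810)
  v5: (1-0.918)·(-1.86,-4.55) + 0.918·(-0.73,-1.9) = (-0.8227,-2.1173)
  v6: (1-0.918)·(4.46,-0.84) + 0.918·(3.72,-0.26) = (3.7807,-0.3076)
Shoelace sum Σ(x_i·y_{i+1} − x_{i+1}·y_i):
  i=1: 2.3151·3.8067 − -1.7670·4.7593 = +17.2226 (running +17.2226)
  i=2: -1.7670·1.4172 − -3.5889·3.8067 = +11.1574 (running +28.3800)
  i=3: -3.5889·-0.6810 − -2.1343·1.4172 = +5.4688 (running +33.8488)
  i=4: -2.1343·-2.1173 − -0.8227·-0.6810 = +3.9587 (running +37.8076)
  i=5: -0.8227·-0.3076 − 3.7807·-2.1173 = +8.2579 (running +46.0654)
  i=6: 3.7807·4.7593 − 2.3151·-0.3076 = +18.7054 (running +64.7708)
Area = |Σ|/2 = |64.7708|/2 = 32.3854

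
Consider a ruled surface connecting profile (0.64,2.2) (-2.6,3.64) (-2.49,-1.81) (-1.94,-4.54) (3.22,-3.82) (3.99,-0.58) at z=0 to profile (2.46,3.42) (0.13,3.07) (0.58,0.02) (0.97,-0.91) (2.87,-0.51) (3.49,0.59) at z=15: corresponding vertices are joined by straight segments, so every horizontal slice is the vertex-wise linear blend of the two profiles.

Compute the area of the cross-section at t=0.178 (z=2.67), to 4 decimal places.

Cross-section at t=0.178: each vertex is (1-t)·p0[i] + t·p1[i].
  v1: (1-0.178)·(0.64,2.2) + 0.178·(2.46,3.42) = (0.9640,2.4172)
  v2: (1-0.178)·(-2.6,3.64) + 0.178·(0.13,3.07) = (-2.1141,3.5385)
  v3: (1-0.178)·(-2.49,-1.81) + 0.178·(0.58,0.02) = (-1.9435,-1.4843)
  v4: (1-0.178)·(-1.94,-4.54) + 0.178·(0.97,-0.91) = (-1.4220,-3.8939)
  v5: (1-0.178)·(3.22,-3.82) + 0.178·(2.87,-0.51) = (3.1577,-3.2308)
  v6: (1-0.178)·(3.99,-0.58) + 0.178·(3.49,0.59) = (3.9010,-0.3717)
Shoelace sum Σ(x_i·y_{i+1} − x_{i+1}·y_i):
  i=1: 0.9640·3.5385 − -2.1141·2.4172 = +8.5210 (running +8.5210)
  i=2: -2.1141·-1.4843 − -1.9435·3.5385 = +10.0151 (running +18.5361)
  i=3: -1.9435·-3.8939 − -1.4220·-1.4843 = +5.4572 (running +23.9934)
  i=4: -1.4220·-3.2308 − 3.1577·-3.8939 = +16.8899 (running +40.8833)
  i=5: 3.1577·-0.3717 − 3.9010·-3.2308 = +11.4296 (running +52.3129)
  i=6: 3.9010·2.4172 − 0.9640·-0.3717 = +9.7877 (running +62.1006)
Area = |Σ|/2 = |62.1006|/2 = 31.0503

Area at t=0.178: 31.0503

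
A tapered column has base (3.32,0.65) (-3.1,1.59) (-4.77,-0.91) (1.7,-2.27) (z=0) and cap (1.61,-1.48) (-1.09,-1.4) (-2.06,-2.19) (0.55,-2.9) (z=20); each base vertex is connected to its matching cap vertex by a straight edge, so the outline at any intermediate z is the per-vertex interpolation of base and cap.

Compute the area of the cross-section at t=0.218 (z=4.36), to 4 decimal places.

Cross-section at t=0.218: each vertex is (1-t)·p0[i] + t·p1[i].
  v1: (1-0.218)·(3.32,0.65) + 0.218·(1.61,-1.48) = (2.9472,0.1857)
  v2: (1-0.218)·(-3.1,1.59) + 0.218·(-1.09,-1.4) = (-2.6618,0.9382)
  v3: (1-0.218)·(-4.77,-0.91) + 0.218·(-2.06,-2.19) = (-4.1792,-1.1890)
  v4: (1-0.218)·(1.7,-2.27) + 0.218·(0.55,-2.9) = (1.4493,-2.4073)
Shoelace sum Σ(x_i·y_{i+1} − x_{i+1}·y_i):
  i=1: 2.9472·0.9382 − -2.6618·0.1857 = +3.2592 (running +3.2592)
  i=2: -2.6618·-1.1890 − -4.1792·0.9382 = +7.0859 (running +10.3451)
  i=3: -4.1792·-2.4073 − 1.4493·-1.1890 = +11.7841 (running +22.1292)
  i=4: 1.4493·0.1857 − 2.9472·-2.4073 = +7.3640 (running +29.4932)
Area = |Σ|/2 = |29.4932|/2 = 14.7466

Area at t=0.218: 14.7466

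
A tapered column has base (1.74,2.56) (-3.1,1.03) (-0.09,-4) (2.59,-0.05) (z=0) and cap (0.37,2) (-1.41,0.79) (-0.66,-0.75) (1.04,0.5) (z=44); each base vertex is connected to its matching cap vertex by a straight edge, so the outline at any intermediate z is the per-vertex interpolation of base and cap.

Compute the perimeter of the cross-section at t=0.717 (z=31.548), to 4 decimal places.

Perimeter at t=0.717: 10.6074

Cross-section at t=0.717: each vertex is (1-t)·p0[i] + t·p1[i].
  v1: (1-0.717)·(1.74,2.56) + 0.717·(0.37,2) = (0.7577,2.1585)
  v2: (1-0.717)·(-3.1,1.03) + 0.717·(-1.41,0.79) = (-1.8883,0.8579)
  v3: (1-0.717)·(-0.09,-4) + 0.717·(-0.66,-0.75) = (-0.4987,-1.6698)
  v4: (1-0.717)·(2.59,-0.05) + 0.717·(1.04,0.5) = (1.4787,0.3443)
Perimeter = Σ |v_{i+1} − v_i|:
  edge 1→2: √(-2.6460² + -1.3006²) = 2.9483 (running 2.9483)
  edge 2→3: √(1.3896² + -2.5277²) = 2.8844 (running 5.8328)
  edge 3→4: √(1.9773² + 2.0141²) = 2.8225 (running 8.6553)
  edge 4→1: √(-0.7209² + 1.8141²) = 1.9521 (running 10.6074)
Perimeter = 10.6074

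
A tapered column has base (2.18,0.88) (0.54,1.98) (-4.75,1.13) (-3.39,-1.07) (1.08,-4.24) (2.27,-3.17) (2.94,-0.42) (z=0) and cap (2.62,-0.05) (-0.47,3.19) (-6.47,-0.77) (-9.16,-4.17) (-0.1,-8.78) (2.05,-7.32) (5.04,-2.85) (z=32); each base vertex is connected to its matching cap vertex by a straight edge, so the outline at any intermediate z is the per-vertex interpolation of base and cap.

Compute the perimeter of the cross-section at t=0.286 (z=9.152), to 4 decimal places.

Cross-section at t=0.286: each vertex is (1-t)·p0[i] + t·p1[i].
  v1: (1-0.286)·(2.18,0.88) + 0.286·(2.62,-0.05) = (2.3058,0.6140)
  v2: (1-0.286)·(0.54,1.98) + 0.286·(-0.47,3.19) = (0.2511,2.3261)
  v3: (1-0.286)·(-4.75,1.13) + 0.286·(-6.47,-0.77) = (-5.2419,0.5866)
  v4: (1-0.286)·(-3.39,-1.07) + 0.286·(-9.16,-4.17) = (-5.0402,-1.9566)
  v5: (1-0.286)·(1.08,-4.24) + 0.286·(-0.1,-8.78) = (0.7425,-5.5384)
  v6: (1-0.286)·(2.27,-3.17) + 0.286·(2.05,-7.32) = (2.2071,-4.3569)
  v7: (1-0.286)·(2.94,-0.42) + 0.286·(5.04,-2.85) = (3.5406,-1.1150)
Perimeter = Σ |v_{i+1} − v_i|:
  edge 1→2: √(-2.0547² + 1.7120²) = 2.6745 (running 2.6745)
  edge 2→3: √(-5.4931² + -1.7395²) = 5.7619 (running 8.4364)
  edge 3→4: √(0.2017² + -2.5432²) = 2.5512 (running 10.9876)
  edge 4→5: √(5.7827² + -3.5818²) = 6.8022 (running 17.7897)
  edge 5→6: √(1.4646² + 1.1815²) = 1.8817 (running 19.6715)
  edge 6→7: √(1.3335² + 3.2419²) = 3.5055 (running 23.1770)
  edge 7→1: √(-1.2348² + 1.7290²) = 2.1246 (running 25.3016)
Perimeter = 25.3016

Perimeter at t=0.286: 25.3016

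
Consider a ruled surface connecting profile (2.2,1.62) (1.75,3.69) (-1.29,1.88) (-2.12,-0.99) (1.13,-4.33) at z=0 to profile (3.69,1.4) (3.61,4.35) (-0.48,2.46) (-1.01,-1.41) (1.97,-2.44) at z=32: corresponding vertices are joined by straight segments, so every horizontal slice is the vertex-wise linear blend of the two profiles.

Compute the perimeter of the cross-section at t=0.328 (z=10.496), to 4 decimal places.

Perimeter at t=0.328: 19.0068

Cross-section at t=0.328: each vertex is (1-t)·p0[i] + t·p1[i].
  v1: (1-0.328)·(2.2,1.62) + 0.328·(3.69,1.4) = (2.6887,1.5478)
  v2: (1-0.328)·(1.75,3.69) + 0.328·(3.61,4.35) = (2.3601,3.9065)
  v3: (1-0.328)·(-1.29,1.88) + 0.328·(-0.48,2.46) = (-1.0243,2.0702)
  v4: (1-0.328)·(-2.12,-0.99) + 0.328·(-1.01,-1.41) = (-1.7559,-1.1278)
  v5: (1-0.328)·(1.13,-4.33) + 0.328·(1.97,-2.44) = (1.4055,-3.7101)
Perimeter = Σ |v_{i+1} − v_i|:
  edge 1→2: √(-0.3286² + 2.3586²) = 2.3814 (running 2.3814)
  edge 2→3: √(-3.3844² + -1.8362²) = 3.8504 (running 6.2319)
  edge 3→4: √(-0.7316² + -3.1980²) = 3.2806 (running 9.5125)
  edge 4→5: √(3.1614² + -2.5823²) = 4.0820 (running 13.5945)
  edge 5→1: √(1.2832² + 5.2579²) = 5.4122 (running 19.0068)
Perimeter = 19.0068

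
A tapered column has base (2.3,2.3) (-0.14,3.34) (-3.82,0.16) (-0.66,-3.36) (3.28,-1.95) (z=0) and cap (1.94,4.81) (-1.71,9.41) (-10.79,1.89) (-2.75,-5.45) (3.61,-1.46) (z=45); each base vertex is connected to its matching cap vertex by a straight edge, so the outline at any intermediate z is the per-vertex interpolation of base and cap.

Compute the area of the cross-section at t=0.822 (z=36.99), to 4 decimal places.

Cross-section at t=0.822: each vertex is (1-t)·p0[i] + t·p1[i].
  v1: (1-0.822)·(2.3,2.3) + 0.822·(1.94,4.81) = (2.0041,4.3632)
  v2: (1-0.822)·(-0.14,3.34) + 0.822·(-1.71,9.41) = (-1.4305,8.3295)
  v3: (1-0.822)·(-3.82,0.16) + 0.822·(-10.79,1.89) = (-9.5493,1.5821)
  v4: (1-0.822)·(-0.66,-3.36) + 0.822·(-2.75,-5.45) = (-2.3780,-5.0780)
  v5: (1-0.822)·(3.28,-1.95) + 0.822·(3.61,-1.46) = (3.5513,-1.5472)
Shoelace sum Σ(x_i·y_{i+1} − x_{i+1}·y_i):
  i=1: 2.0041·8.3295 − -1.4305·4.3632 = +22.9348 (running +22.9348)
  i=2: -1.4305·1.5821 − -9.5493·8.3295 = +77.2784 (running +100.2132)
  i=3: -9.5493·-5.0780 − -2.3780·1.5821 = +52.2535 (running +152.4667)
  i=4: -2.3780·-1.5472 − 3.5513·-5.0780 = +21.7125 (running +174.1792)
  i=5: 3.5513·4.3632 − 2.0041·-1.5472 = +18.5957 (running +192.7749)
Area = |Σ|/2 = |192.7749|/2 = 96.3874

Area at t=0.822: 96.3874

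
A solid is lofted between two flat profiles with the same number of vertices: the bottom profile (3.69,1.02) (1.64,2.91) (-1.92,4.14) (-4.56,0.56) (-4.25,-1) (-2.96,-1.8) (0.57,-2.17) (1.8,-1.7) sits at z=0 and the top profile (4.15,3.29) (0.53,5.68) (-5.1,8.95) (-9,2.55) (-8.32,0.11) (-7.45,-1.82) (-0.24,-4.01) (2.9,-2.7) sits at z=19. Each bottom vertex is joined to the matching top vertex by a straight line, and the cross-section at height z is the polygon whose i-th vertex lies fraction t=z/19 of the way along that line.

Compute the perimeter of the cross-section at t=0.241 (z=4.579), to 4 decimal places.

Perimeter at t=0.241: 26.3802

Cross-section at t=0.241: each vertex is (1-t)·p0[i] + t·p1[i].
  v1: (1-0.241)·(3.69,1.02) + 0.241·(4.15,3.29) = (3.8009,1.5671)
  v2: (1-0.241)·(1.64,2.91) + 0.241·(0.53,5.68) = (1.3725,3.5776)
  v3: (1-0.241)·(-1.92,4.14) + 0.241·(-5.1,8.95) = (-2.6864,5.2992)
  v4: (1-0.241)·(-4.56,0.56) + 0.241·(-9,2.55) = (-5.6300,1.0396)
  v5: (1-0.241)·(-4.25,-1) + 0.241·(-8.32,0.11) = (-5.2309,-0.7325)
  v6: (1-0.241)·(-2.96,-1.8) + 0.241·(-7.45,-1.82) = (-4.0421,-1.8048)
  v7: (1-0.241)·(0.57,-2.17) + 0.241·(-0.24,-4.01) = (0.3748,-2.6134)
  v8: (1-0.241)·(1.8,-1.7) + 0.241·(2.9,-2.7) = (2.0651,-1.9410)
Perimeter = Σ |v_{i+1} − v_i|:
  edge 1→2: √(-2.4284² + 2.0105²) = 3.1526 (running 3.1526)
  edge 2→3: √(-4.0589² + 1.7216²) = 4.4089 (running 7.5615)
  edge 3→4: √(-2.9437² + -4.2596²) = 5.1778 (running 12.7393)
  edge 4→5: √(0.3992² + -1.7721²) = 1.8165 (running 14.5558)
  edge 5→6: √(1.1888² + -1.0723²) = 1.6010 (running 16.1568)
  edge 6→7: √(4.4169² + -0.8086²) = 4.4903 (running 20.6471)
  edge 7→8: √(1.6903² + 0.6724²) = 1.8192 (running 22.4662)
  edge 8→1: √(1.7358² + 3.5081²) = 3.9140 (running 26.3802)
Perimeter = 26.3802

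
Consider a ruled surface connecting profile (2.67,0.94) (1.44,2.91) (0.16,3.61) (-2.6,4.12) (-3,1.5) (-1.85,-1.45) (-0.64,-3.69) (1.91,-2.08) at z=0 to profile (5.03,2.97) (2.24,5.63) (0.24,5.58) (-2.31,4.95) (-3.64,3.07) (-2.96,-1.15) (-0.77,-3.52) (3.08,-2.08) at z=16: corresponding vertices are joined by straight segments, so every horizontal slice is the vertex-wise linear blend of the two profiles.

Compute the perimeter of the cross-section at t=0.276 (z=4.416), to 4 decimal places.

Cross-section at t=0.276: each vertex is (1-t)·p0[i] + t·p1[i].
  v1: (1-0.276)·(2.67,0.94) + 0.276·(5.03,2.97) = (3.3214,1.5003)
  v2: (1-0.276)·(1.44,2.91) + 0.276·(2.24,5.63) = (1.6608,3.6607)
  v3: (1-0.276)·(0.16,3.61) + 0.276·(0.24,5.58) = (0.1821,4.1537)
  v4: (1-0.276)·(-2.6,4.12) + 0.276·(-2.31,4.95) = (-2.5200,4.3491)
  v5: (1-0.276)·(-3,1.5) + 0.276·(-3.64,3.07) = (-3.1766,1.9333)
  v6: (1-0.276)·(-1.85,-1.45) + 0.276·(-2.96,-1.15) = (-2.1564,-1.3672)
  v7: (1-0.276)·(-0.64,-3.69) + 0.276·(-0.77,-3.52) = (-0.6759,-3.6431)
  v8: (1-0.276)·(1.91,-2.08) + 0.276·(3.08,-2.08) = (2.2329,-2.0800)
Perimeter = Σ |v_{i+1} − v_i|:
  edge 1→2: √(-1.6606² + 2.1604²) = 2.7249 (running 2.7249)
  edge 2→3: √(-1.4787² + 0.4930²) = 1.5587 (running 4.2836)
  edge 3→4: √(-2.7020² + 0.1954²) = 2.7091 (running 6.9927)
  edge 4→5: √(-0.6567² + -2.4158²) = 2.5034 (running 9.4961)
  edge 5→6: √(1.0203² + -3.3005²) = 3.4546 (running 12.9508)
  edge 6→7: √(1.4805² + -2.2759²) = 2.7150 (running 15.6658)
  edge 7→8: √(2.9088² + 1.5631²) = 3.3022 (running 18.9680)
  edge 8→1: √(1.0884² + 3.5803²) = 3.7421 (running 22.7100)
Perimeter = 22.7100

Perimeter at t=0.276: 22.7100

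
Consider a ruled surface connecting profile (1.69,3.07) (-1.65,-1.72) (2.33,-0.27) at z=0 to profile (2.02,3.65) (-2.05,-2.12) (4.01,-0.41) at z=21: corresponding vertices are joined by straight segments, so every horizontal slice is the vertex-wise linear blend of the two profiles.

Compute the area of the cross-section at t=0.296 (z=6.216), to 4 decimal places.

Cross-section at t=0.296: each vertex is (1-t)·p0[i] + t·p1[i].
  v1: (1-0.296)·(1.69,3.07) + 0.296·(2.02,3.65) = (1.7877,3.2417)
  v2: (1-0.296)·(-1.65,-1.72) + 0.296·(-2.05,-2.12) = (-1.7684,-1.8384)
  v3: (1-0.296)·(2.33,-0.27) + 0.296·(4.01,-0.41) = (2.8273,-0.3114)
Shoelace sum Σ(x_i·y_{i+1} − x_{i+1}·y_i):
  i=1: 1.7877·-1.8384 − -1.7684·3.2417 = +2.4461 (running +2.4461)
  i=2: -1.7684·-0.3114 − 2.8273·-1.8384 = +5.7484 (running +8.1945)
  i=3: 2.8273·3.2417 − 1.7877·-0.3114 = +9.7219 (running +17.9164)
Area = |Σ|/2 = |17.9164|/2 = 8.9582

Area at t=0.296: 8.9582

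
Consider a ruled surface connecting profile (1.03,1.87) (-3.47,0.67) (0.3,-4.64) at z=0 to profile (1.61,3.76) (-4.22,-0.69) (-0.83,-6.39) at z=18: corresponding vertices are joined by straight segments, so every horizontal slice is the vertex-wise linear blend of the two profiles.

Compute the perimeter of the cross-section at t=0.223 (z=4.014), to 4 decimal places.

Cross-section at t=0.223: each vertex is (1-t)·p0[i] + t·p1[i].
  v1: (1-0.223)·(1.03,1.87) + 0.223·(1.61,3.76) = (1.1593,2.2915)
  v2: (1-0.223)·(-3.47,0.67) + 0.223·(-4.22,-0.69) = (-3.6372,0.3667)
  v3: (1-0.223)·(0.3,-4.64) + 0.223·(-0.83,-6.39) = (0.0480,-5.0302)
Perimeter = Σ |v_{i+1} − v_i|:
  edge 1→2: √(-4.7966² + -1.9248²) = 5.1684 (running 5.1684)
  edge 2→3: √(3.6853² + -5.3970²) = 6.5352 (running 11.7035)
  edge 3→1: √(1.1113² + 7.3217²) = 7.4056 (running 19.1091)
Perimeter = 19.1091

Perimeter at t=0.223: 19.1091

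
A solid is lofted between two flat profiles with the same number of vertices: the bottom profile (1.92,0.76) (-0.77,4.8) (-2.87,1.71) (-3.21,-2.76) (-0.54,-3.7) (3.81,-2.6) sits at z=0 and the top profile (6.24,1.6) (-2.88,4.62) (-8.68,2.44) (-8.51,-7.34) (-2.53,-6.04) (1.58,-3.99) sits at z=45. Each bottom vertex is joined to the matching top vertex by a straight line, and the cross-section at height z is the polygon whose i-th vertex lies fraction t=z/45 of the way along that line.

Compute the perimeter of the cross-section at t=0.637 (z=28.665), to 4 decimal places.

Perimeter at t=0.637: 35.1843

Cross-section at t=0.637: each vertex is (1-t)·p0[i] + t·p1[i].
  v1: (1-0.637)·(1.92,0.76) + 0.637·(6.24,1.6) = (4.6718,1.2951)
  v2: (1-0.637)·(-0.77,4.8) + 0.637·(-2.88,4.62) = (-2.1141,4.6853)
  v3: (1-0.637)·(-2.87,1.71) + 0.637·(-8.68,2.44) = (-6.5710,2.1750)
  v4: (1-0.637)·(-3.21,-2.76) + 0.637·(-8.51,-7.34) = (-6.5861,-5.6775)
  v5: (1-0.637)·(-0.54,-3.7) + 0.637·(-2.53,-6.04) = (-1.8076,-5.1906)
  v6: (1-0.637)·(3.81,-2.6) + 0.637·(1.58,-3.99) = (2.3895,-3.4854)
Perimeter = Σ |v_{i+1} − v_i|:
  edge 1→2: √(-6.7859² + 3.3903²) = 7.5857 (running 7.5857)
  edge 2→3: √(-4.4569² + -2.5103²) = 5.1152 (running 12.7009)
  edge 3→4: √(-0.0151² + -7.8525²) = 7.8525 (running 20.5534)
  edge 4→5: √(4.7785² + 0.4869²) = 4.8032 (running 25.3566)
  edge 5→6: √(4.1971² + 1.7051²) = 4.5303 (running 29.8869)
  edge 6→1: √(2.2824² + 4.7805²) = 5.2974 (running 35.1843)
Perimeter = 35.1843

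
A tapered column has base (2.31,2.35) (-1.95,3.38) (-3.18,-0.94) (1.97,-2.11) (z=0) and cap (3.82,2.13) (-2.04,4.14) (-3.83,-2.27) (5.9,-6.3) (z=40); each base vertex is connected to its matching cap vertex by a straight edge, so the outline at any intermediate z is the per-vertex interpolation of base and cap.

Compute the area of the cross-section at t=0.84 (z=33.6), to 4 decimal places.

Area at t=0.84: 50.6414

Cross-section at t=0.84: each vertex is (1-t)·p0[i] + t·p1[i].
  v1: (1-0.84)·(2.31,2.35) + 0.84·(3.82,2.13) = (3.5784,2.1652)
  v2: (1-0.84)·(-1.95,3.38) + 0.84·(-2.04,4.14) = (-2.0256,4.0184)
  v3: (1-0.84)·(-3.18,-0.94) + 0.84·(-3.83,-2.27) = (-3.7260,-2.0572)
  v4: (1-0.84)·(1.97,-2.11) + 0.84·(5.9,-6.3) = (5.2712,-5.6296)
Shoelace sum Σ(x_i·y_{i+1} − x_{i+1}·y_i):
  i=1: 3.5784·4.0184 − -2.0256·2.1652 = +18.7653 (running +18.7653)
  i=2: -2.0256·-2.0572 − -3.7260·4.0184 = +19.1396 (running +37.9049)
  i=3: -3.7260·-5.6296 − 5.2712·-2.0572 = +31.8198 (running +69.7247)
  i=4: 5.2712·2.1652 − 3.5784·-5.6296 = +31.5582 (running +101.2829)
Area = |Σ|/2 = |101.2829|/2 = 50.6414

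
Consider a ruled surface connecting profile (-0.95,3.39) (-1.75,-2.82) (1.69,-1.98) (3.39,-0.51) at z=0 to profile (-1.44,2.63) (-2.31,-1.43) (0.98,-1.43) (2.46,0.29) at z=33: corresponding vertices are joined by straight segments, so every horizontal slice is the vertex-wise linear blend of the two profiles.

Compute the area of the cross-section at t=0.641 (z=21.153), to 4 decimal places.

Cross-section at t=0.641: each vertex is (1-t)·p0[i] + t·p1[i].
  v1: (1-0.641)·(-0.95,3.39) + 0.641·(-1.44,2.63) = (-1.2641,2.9028)
  v2: (1-0.641)·(-1.75,-2.82) + 0.641·(-2.31,-1.43) = (-2.1090,-1.9290)
  v3: (1-0.641)·(1.69,-1.98) + 0.641·(0.98,-1.43) = (1.2349,-1.6275)
  v4: (1-0.641)·(3.39,-0.51) + 0.641·(2.46,0.29) = (2.7939,0.0028)
Shoelace sum Σ(x_i·y_{i+1} − x_{i+1}·y_i):
  i=1: -1.2641·-1.9290 − -2.1090·2.9028 = +8.5604 (running +8.5604)
  i=2: -2.1090·-1.6275 − 1.2349·-1.9290 = +5.8143 (running +14.3748)
  i=3: 1.2349·0.0028 − 2.7939·-1.6275 = +4.5503 (running +18.9251)
  i=4: 2.7939·2.9028 − -1.2641·0.0028 = +8.1137 (running +27.0388)
Area = |Σ|/2 = |27.0388|/2 = 13.5194

Area at t=0.641: 13.5194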